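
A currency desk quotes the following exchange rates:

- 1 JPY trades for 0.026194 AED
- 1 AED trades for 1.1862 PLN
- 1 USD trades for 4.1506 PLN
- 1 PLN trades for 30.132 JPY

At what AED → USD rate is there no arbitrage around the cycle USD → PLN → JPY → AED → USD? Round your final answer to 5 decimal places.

Known legs of the cycle: 4.1506 × 30.132 × 0.026194 = 3.2759756397648
For no arbitrage the full-cycle product must be 1, so the missing rate is 1 / 3.2759756397648 ≈ 0.3052526.

0.30525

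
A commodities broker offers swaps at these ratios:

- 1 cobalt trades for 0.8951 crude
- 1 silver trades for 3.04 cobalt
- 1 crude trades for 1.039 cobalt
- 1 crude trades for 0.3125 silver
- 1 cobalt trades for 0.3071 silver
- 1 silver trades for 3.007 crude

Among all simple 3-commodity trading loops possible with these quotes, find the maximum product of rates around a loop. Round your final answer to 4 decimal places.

0.9595

silver→crude→cobalt→silver: 3.007 × 1.039 × 0.3071 = 0.95946
silver→cobalt→crude→silver: 3.04 × 0.8951 × 0.3125 = 0.85035
Maximum is silver→crude→cobalt→silver at 0.9595; no arbitrage — every cycle loses value.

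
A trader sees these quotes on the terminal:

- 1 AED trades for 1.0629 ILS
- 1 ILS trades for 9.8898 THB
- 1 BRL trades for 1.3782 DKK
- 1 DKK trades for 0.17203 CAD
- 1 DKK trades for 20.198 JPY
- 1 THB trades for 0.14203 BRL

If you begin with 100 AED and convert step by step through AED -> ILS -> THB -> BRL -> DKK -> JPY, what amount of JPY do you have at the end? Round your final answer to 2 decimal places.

4156.05

100 AED × 1.0629 = 106.29 ILS
106.29 ILS × 9.8898 = 1051.186842 THB
1051.186842 THB × 0.14203 = 149.30006716926 BRL
149.30006716926 BRL × 1.3782 = 205.765352572674132 DKK
205.765352572674132 DKK × 20.198 = 4156.048591262872118136 JPY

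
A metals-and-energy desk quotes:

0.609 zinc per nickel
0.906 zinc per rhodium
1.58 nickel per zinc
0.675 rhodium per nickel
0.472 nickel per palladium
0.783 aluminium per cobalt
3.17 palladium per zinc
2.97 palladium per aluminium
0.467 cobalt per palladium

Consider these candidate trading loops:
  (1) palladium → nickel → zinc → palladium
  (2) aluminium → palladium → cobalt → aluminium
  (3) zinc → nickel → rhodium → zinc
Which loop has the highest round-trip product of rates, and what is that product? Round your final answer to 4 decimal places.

1.0860

(1) 0.472 × 0.609 × 3.17 = 0.91121
(2) 2.97 × 0.467 × 0.783 = 1.08601
(3) 1.58 × 0.675 × 0.906 = 0.96625
Highest is cycle (2) at 1.0860 (>1, arbitrage).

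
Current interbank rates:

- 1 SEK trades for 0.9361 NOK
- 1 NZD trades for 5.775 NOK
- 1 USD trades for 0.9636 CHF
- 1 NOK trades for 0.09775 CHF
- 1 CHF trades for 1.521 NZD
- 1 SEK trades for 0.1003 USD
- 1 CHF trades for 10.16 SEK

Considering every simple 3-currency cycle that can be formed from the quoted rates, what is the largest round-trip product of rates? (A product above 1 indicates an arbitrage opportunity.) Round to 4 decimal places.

CHF→SEK→USD→CHF: 10.16 × 0.1003 × 0.9636 = 0.98195
CHF→SEK→NOK→CHF: 10.16 × 0.9361 × 0.09775 = 0.92968
CHF→NZD→NOK→CHF: 1.521 × 5.775 × 0.09775 = 0.85861
Maximum is CHF→SEK→USD→CHF at 0.9820; no arbitrage — every cycle loses value.

0.9820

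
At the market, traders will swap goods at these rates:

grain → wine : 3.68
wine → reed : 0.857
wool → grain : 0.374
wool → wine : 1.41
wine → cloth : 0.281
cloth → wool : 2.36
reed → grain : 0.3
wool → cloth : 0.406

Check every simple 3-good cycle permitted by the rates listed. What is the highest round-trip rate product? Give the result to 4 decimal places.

0.9461

grain→wine→reed→grain: 3.68 × 0.857 × 0.3 = 0.94613
wine→cloth→wool→wine: 0.281 × 2.36 × 1.41 = 0.93506
Maximum is grain→wine→reed→grain at 0.9461; no arbitrage — every cycle loses value.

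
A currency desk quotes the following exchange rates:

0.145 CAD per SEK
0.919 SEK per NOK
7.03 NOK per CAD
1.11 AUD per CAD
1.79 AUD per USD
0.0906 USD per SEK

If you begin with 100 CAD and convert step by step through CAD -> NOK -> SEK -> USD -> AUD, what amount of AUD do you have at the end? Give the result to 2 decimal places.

104.77

100 CAD × 7.03 = 703 NOK
703 NOK × 0.919 = 646.057 SEK
646.057 SEK × 0.0906 = 58.5327642 USD
58.5327642 USD × 1.79 = 104.773647918 AUD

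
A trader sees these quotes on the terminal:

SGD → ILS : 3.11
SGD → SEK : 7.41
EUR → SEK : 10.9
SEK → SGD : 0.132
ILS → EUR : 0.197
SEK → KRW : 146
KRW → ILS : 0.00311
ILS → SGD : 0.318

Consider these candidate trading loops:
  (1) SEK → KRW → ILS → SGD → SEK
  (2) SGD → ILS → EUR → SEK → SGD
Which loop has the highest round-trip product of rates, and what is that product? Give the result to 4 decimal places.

(1) 146 × 0.00311 × 0.318 × 7.41 = 1.06994
(2) 3.11 × 0.197 × 10.9 × 0.132 = 0.88151
Highest is cycle (1) at 1.0699 (>1, arbitrage).

1.0699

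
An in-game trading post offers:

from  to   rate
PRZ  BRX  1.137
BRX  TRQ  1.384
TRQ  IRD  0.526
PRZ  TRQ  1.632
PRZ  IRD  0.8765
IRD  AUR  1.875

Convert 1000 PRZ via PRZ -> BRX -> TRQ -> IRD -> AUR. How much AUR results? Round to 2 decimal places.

1000 PRZ × 1.137 = 1137 BRX
1137 BRX × 1.384 = 1573.608 TRQ
1573.608 TRQ × 0.526 = 827.717808 IRD
827.717808 IRD × 1.875 = 1551.97089 AUR

1551.97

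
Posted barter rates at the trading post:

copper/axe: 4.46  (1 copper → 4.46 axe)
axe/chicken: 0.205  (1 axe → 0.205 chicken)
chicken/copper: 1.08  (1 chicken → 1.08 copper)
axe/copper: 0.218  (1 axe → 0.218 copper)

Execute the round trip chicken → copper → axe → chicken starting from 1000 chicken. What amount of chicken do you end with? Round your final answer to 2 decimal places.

1000 chicken × 1.08 = 1080 copper
1080 copper × 4.46 = 4816.8 axe
4816.8 axe × 0.205 = 987.444 chicken

987.44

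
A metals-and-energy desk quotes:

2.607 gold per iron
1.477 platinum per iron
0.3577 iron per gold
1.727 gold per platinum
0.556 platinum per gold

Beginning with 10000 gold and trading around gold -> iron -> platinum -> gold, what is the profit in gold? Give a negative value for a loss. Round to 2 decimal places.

10000 gold × 0.3577 = 3577 iron
3577 iron × 1.477 = 5283.229 platinum
5283.229 platinum × 1.727 = 9124.136483 gold
Net change: 9124.136483 − 10000 = -875.863517 gold

-875.86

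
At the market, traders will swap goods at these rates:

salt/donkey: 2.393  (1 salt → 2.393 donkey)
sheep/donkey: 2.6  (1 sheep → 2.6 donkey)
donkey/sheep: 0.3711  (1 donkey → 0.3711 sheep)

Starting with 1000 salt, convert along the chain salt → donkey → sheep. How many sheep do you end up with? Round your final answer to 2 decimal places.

1000 salt × 2.393 = 2393 donkey
2393 donkey × 0.3711 = 888.0423 sheep

888.04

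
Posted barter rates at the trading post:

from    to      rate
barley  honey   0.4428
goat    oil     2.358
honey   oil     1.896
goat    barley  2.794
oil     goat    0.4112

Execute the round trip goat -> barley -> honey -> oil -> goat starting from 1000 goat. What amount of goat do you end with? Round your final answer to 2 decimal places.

1000 goat × 2.794 = 2794 barley
2794 barley × 0.4428 = 1237.1832 honey
1237.1832 honey × 1.896 = 2345.6993472 oil
2345.6993472 oil × 0.4112 = 964.55157156864 goat

964.55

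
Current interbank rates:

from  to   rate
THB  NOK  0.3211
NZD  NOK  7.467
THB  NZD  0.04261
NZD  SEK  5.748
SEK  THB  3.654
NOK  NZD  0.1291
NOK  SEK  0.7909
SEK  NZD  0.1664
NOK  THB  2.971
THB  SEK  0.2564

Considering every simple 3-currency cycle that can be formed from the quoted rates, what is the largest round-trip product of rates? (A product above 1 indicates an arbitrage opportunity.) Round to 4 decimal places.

0.9827

NZD→NOK→SEK→NZD: 7.467 × 0.7909 × 0.1664 = 0.98270
NZD→NOK→THB→NZD: 7.467 × 2.971 × 0.04261 = 0.94528
SEK→THB→NOK→SEK: 3.654 × 0.3211 × 0.7909 = 0.92796
NZD→SEK→THB→NZD: 5.748 × 3.654 × 0.04261 = 0.89495
Maximum is NZD→NOK→SEK→NZD at 0.9827; no arbitrage — every cycle loses value.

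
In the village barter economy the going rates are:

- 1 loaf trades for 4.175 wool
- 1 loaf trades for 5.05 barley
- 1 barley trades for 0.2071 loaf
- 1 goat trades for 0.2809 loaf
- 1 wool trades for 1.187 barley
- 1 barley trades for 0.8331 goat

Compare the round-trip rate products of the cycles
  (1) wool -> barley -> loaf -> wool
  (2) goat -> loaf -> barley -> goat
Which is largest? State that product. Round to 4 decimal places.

(1) 1.187 × 0.2071 × 4.175 = 1.02633
(2) 0.2809 × 5.05 × 0.8331 = 1.18179
Highest is cycle (2) at 1.1818 (>1, arbitrage).

1.1818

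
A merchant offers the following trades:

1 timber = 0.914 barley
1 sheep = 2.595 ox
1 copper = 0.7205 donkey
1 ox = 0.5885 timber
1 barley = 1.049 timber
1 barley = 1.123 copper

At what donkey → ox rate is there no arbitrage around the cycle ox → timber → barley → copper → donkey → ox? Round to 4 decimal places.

2.2977

Known legs of the cycle: 0.5885 × 0.914 × 1.123 × 0.7205 = 0.4352175545135
For no arbitrage the full-cycle product must be 1, so the missing rate is 1 / 0.4352175545135 ≈ 2.297701.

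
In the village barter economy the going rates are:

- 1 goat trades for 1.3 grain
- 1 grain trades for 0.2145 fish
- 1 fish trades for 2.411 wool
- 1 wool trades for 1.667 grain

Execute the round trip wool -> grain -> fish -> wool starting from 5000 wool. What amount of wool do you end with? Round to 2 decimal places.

5000 wool × 1.667 = 8335 grain
8335 grain × 0.2145 = 1787.8575 fish
1787.8575 fish × 2.411 = 4310.5244325 wool

4310.52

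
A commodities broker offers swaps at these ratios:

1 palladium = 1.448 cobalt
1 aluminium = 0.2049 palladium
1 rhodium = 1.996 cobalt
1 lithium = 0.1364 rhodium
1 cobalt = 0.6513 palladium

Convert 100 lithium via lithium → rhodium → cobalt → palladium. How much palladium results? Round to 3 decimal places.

17.732

100 lithium × 0.1364 = 13.64 rhodium
13.64 rhodium × 1.996 = 27.22544 cobalt
27.22544 cobalt × 0.6513 = 17.731929072 palladium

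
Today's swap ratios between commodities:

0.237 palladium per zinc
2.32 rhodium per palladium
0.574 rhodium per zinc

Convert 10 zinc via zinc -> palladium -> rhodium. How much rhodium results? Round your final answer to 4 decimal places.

10 zinc × 0.237 = 2.37 palladium
2.37 palladium × 2.32 = 5.4984 rhodium

5.4984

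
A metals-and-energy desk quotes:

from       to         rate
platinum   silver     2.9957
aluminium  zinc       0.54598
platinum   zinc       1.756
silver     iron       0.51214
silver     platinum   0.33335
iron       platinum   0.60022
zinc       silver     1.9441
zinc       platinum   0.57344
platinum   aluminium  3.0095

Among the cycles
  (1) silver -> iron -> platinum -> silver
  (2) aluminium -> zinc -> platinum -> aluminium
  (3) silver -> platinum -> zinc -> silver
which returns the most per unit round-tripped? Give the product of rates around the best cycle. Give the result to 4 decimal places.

1.1380

(1) 0.51214 × 0.60022 × 2.9957 = 0.92087
(2) 0.54598 × 0.57344 × 3.0095 = 0.94223
(3) 0.33335 × 1.756 × 1.9441 = 1.13800
Highest is cycle (3) at 1.1380 (>1, arbitrage).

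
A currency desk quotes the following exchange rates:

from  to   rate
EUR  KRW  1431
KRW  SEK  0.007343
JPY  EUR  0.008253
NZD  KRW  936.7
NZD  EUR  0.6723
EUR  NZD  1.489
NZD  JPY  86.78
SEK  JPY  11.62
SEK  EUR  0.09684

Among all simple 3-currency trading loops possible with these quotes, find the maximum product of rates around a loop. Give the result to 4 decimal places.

1.0664

JPY→EUR→NZD→JPY: 0.008253 × 1.489 × 86.78 = 1.06641
SEK→EUR→KRW→SEK: 0.09684 × 1431 × 0.007343 = 1.01758
Maximum is JPY→EUR→NZD→JPY at 1.0664; arbitrage exists.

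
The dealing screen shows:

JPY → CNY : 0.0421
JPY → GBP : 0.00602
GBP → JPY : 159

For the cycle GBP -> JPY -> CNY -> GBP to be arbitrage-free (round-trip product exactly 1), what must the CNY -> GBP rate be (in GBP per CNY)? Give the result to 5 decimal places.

Known legs of the cycle: 159 × 0.0421 = 6.6939
For no arbitrage the full-cycle product must be 1, so the missing rate is 1 / 6.6939 ≈ 0.1493897.

0.14939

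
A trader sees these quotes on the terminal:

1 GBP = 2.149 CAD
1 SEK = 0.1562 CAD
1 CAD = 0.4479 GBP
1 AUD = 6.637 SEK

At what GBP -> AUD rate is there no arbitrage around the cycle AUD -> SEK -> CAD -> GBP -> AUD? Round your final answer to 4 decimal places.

Known legs of the cycle: 6.637 × 0.1562 × 0.4479 = 0.46433766126
For no arbitrage the full-cycle product must be 1, so the missing rate is 1 / 0.46433766126 ≈ 2.153605.

2.1536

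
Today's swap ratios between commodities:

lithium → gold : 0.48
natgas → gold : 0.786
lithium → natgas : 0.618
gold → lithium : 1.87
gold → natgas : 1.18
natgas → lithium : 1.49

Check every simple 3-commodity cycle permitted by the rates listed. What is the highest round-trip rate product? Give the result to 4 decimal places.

0.9083

lithium→natgas→gold→lithium: 0.618 × 0.786 × 1.87 = 0.90835
lithium→gold→natgas→lithium: 0.48 × 1.18 × 1.49 = 0.84394
Maximum is lithium→natgas→gold→lithium at 0.9083; no arbitrage — every cycle loses value.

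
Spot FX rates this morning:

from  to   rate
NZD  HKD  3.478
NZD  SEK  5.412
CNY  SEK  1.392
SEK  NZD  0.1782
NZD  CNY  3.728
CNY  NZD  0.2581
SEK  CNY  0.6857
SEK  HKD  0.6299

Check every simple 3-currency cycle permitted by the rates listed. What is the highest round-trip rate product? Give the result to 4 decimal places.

0.9578

CNY→NZD→SEK→CNY: 0.2581 × 5.412 × 0.6857 = 0.95781
CNY→SEK→NZD→CNY: 1.392 × 0.1782 × 3.728 = 0.92475
Maximum is CNY→NZD→SEK→CNY at 0.9578; no arbitrage — every cycle loses value.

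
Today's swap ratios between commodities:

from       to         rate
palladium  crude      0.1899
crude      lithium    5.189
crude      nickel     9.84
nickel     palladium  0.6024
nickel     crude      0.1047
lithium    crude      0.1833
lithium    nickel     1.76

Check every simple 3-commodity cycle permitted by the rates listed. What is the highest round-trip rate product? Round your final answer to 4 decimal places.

1.1257

palladium→crude→nickel→palladium: 0.1899 × 9.84 × 0.6024 = 1.12565
lithium→nickel→crude→lithium: 1.76 × 0.1047 × 5.189 = 0.95619
Maximum is palladium→crude→nickel→palladium at 1.1257; arbitrage exists.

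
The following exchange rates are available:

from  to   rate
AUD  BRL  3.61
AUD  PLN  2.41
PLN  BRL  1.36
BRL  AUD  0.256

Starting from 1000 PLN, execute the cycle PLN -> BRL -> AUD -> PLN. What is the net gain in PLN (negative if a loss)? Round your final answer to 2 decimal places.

1000 PLN × 1.36 = 1360 BRL
1360 BRL × 0.256 = 348.16 AUD
348.16 AUD × 2.41 = 839.0656 PLN
Net change: 839.0656 − 1000 = -160.9344 PLN

-160.93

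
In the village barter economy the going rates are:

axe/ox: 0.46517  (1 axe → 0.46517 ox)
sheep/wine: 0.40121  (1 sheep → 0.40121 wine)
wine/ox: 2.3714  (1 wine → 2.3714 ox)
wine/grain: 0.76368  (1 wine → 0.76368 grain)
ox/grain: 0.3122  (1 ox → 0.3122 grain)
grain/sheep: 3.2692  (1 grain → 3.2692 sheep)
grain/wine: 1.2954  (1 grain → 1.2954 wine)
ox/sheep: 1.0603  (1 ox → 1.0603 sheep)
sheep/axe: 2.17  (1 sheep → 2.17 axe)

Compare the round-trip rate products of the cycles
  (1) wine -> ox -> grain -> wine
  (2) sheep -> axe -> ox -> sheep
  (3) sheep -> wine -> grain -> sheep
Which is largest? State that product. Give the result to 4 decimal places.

(1) 2.3714 × 0.3122 × 1.2954 = 0.95905
(2) 2.17 × 0.46517 × 1.0603 = 1.07029
(3) 0.40121 × 0.76368 × 3.2692 = 1.00167
Highest is cycle (2) at 1.0703 (>1, arbitrage).

1.0703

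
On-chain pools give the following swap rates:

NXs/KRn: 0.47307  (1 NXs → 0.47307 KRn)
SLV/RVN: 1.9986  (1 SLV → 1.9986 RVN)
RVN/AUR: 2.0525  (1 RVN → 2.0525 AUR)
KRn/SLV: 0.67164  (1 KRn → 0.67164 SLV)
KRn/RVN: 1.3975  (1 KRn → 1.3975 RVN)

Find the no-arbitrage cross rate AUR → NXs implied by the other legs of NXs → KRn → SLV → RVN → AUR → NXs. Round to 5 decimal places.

0.76724

Known legs of the cycle: 0.47307 × 0.67164 × 1.9986 × 2.0525 = 1.3033798713405522
For no arbitrage the full-cycle product must be 1, so the missing rate is 1 / 1.3033798713405522 ≈ 0.7672360.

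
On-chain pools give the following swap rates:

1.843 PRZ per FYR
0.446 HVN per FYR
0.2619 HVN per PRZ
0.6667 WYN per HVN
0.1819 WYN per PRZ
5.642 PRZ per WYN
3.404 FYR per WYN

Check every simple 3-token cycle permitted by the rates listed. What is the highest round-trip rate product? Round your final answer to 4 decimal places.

1.1412

PRZ→WYN→FYR→PRZ: 0.1819 × 3.404 × 1.843 = 1.14116
FYR→HVN→WYN→FYR: 0.446 × 0.6667 × 3.404 = 1.01217
PRZ→HVN→WYN→PRZ: 0.2619 × 0.6667 × 5.642 = 0.98514
Maximum is PRZ→WYN→FYR→PRZ at 1.1412; arbitrage exists.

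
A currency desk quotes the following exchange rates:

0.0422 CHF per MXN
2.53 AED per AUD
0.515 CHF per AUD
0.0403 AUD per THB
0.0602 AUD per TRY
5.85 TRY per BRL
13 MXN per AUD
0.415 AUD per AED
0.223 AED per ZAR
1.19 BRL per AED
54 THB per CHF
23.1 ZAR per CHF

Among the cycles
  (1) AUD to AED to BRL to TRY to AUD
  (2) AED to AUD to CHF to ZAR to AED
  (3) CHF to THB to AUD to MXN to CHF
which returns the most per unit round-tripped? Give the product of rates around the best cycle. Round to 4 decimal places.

(1) 2.53 × 1.19 × 5.85 × 0.0602 = 1.06028
(2) 0.415 × 0.515 × 23.1 × 0.223 = 1.10096
(3) 54 × 0.0403 × 13 × 0.0422 = 1.19386
Highest is cycle (3) at 1.1939 (>1, arbitrage).

1.1939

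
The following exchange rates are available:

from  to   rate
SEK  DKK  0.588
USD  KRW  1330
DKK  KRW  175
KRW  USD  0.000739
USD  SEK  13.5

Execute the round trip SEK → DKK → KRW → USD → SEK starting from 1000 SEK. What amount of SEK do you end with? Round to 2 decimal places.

1000 SEK × 0.588 = 588 DKK
588 DKK × 175 = 102900 KRW
102900 KRW × 0.000739 = 76.0431 USD
76.0431 USD × 13.5 = 1026.58185 SEK

1026.58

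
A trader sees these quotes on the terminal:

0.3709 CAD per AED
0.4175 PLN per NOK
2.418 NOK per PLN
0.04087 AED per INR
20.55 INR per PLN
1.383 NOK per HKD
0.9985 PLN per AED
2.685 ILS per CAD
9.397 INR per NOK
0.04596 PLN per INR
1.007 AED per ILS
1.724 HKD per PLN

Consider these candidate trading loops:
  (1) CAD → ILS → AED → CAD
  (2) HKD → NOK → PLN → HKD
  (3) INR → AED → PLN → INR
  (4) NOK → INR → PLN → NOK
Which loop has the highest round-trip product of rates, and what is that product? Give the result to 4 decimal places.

1.0443

(1) 2.685 × 1.007 × 0.3709 = 1.00284
(2) 1.383 × 0.4175 × 1.724 = 0.99544
(3) 0.04087 × 0.9985 × 20.55 = 0.83862
(4) 9.397 × 0.04596 × 2.418 = 1.04430
Highest is cycle (4) at 1.0443 (>1, arbitrage).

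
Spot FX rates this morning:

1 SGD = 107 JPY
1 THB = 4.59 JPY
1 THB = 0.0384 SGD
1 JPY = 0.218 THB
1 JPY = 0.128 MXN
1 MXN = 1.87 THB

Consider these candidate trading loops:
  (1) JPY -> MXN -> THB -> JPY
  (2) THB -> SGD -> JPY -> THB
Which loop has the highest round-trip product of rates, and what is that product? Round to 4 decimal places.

1.0987

(1) 0.128 × 1.87 × 4.59 = 1.09866
(2) 0.0384 × 107 × 0.218 = 0.89572
Highest is cycle (1) at 1.0987 (>1, arbitrage).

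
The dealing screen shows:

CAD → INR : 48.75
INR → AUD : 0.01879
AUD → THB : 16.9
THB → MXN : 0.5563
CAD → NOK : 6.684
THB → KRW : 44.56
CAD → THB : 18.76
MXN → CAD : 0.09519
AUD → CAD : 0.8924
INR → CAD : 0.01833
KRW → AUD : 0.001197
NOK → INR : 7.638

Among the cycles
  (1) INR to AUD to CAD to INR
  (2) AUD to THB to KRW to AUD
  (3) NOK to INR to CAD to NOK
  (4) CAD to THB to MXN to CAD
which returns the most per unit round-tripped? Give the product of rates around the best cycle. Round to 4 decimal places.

(1) 0.01879 × 0.8924 × 48.75 = 0.81745
(2) 16.9 × 44.56 × 0.001197 = 0.90142
(3) 7.638 × 0.01833 × 6.684 = 0.93579
(4) 18.76 × 0.5563 × 0.09519 = 0.99342
Highest is cycle (4) at 0.9934 (≤1, no arbitrage).

0.9934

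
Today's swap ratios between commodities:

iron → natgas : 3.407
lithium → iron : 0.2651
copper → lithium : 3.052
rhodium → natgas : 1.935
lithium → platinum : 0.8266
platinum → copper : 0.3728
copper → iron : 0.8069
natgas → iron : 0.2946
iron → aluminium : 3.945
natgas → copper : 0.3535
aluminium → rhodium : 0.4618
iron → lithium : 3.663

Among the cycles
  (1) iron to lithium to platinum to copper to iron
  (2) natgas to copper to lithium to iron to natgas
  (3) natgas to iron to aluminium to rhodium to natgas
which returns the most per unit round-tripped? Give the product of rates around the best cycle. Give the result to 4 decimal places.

1.0385

(1) 3.663 × 0.8266 × 0.3728 × 0.8069 = 0.91081
(2) 0.3535 × 3.052 × 0.2651 × 3.407 = 0.97444
(3) 0.2946 × 3.945 × 0.4618 × 1.935 = 1.03852
Highest is cycle (3) at 1.0385 (>1, arbitrage).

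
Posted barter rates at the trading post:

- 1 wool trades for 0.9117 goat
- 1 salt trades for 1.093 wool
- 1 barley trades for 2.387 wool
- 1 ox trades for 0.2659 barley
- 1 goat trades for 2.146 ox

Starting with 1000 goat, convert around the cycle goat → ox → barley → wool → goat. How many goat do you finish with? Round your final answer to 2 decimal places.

1000 goat × 2.146 = 2146 ox
2146 ox × 0.2659 = 570.6214 barley
570.6214 barley × 2.387 = 1362.0732818 wool
1362.0732818 wool × 0.9117 = 1241.80221101706 goat

1241.80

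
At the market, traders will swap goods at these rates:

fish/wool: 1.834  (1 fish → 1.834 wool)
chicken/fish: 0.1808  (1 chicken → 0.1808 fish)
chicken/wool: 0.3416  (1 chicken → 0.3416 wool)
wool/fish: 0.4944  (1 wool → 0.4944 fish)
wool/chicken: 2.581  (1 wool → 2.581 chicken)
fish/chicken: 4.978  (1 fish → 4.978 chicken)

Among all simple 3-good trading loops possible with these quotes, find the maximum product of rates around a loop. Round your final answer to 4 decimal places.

0.8558

chicken→fish→wool→chicken: 0.1808 × 1.834 × 2.581 = 0.85583
chicken→wool→fish→chicken: 0.3416 × 0.4944 × 4.978 = 0.84072
Maximum is chicken→fish→wool→chicken at 0.8558; no arbitrage — every cycle loses value.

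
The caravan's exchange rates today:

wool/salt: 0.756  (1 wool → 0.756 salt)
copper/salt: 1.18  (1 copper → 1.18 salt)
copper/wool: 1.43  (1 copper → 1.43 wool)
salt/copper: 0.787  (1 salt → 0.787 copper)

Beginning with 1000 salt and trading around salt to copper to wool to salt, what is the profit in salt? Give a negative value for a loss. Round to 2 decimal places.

-149.19

1000 salt × 0.787 = 787 copper
787 copper × 1.43 = 1125.41 wool
1125.41 wool × 0.756 = 850.80996 salt
Net change: 850.80996 − 1000 = -149.19004 salt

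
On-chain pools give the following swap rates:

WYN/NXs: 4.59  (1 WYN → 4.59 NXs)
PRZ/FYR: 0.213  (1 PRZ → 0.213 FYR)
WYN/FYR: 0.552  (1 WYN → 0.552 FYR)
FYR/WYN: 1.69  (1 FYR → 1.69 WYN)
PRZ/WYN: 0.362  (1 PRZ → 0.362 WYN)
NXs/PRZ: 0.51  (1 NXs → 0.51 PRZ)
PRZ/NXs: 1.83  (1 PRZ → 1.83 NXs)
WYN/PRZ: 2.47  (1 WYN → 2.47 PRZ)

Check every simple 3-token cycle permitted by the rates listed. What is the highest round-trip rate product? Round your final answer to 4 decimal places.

0.8891

FYR→WYN→PRZ→FYR: 1.69 × 2.47 × 0.213 = 0.88913
WYN→NXs→PRZ→WYN: 4.59 × 0.51 × 0.362 = 0.84741
Maximum is FYR→WYN→PRZ→FYR at 0.8891; no arbitrage — every cycle loses value.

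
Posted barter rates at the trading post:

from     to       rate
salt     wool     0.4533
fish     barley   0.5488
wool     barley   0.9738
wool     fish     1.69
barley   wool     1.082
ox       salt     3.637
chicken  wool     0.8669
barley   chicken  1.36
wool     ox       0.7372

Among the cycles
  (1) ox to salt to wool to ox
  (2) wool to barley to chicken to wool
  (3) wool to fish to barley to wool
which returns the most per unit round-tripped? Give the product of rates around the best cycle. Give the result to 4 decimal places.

1.2154

(1) 3.637 × 0.4533 × 0.7372 = 1.21539
(2) 0.9738 × 1.36 × 0.8669 = 1.14809
(3) 1.69 × 0.5488 × 1.082 = 1.00352
Highest is cycle (1) at 1.2154 (>1, arbitrage).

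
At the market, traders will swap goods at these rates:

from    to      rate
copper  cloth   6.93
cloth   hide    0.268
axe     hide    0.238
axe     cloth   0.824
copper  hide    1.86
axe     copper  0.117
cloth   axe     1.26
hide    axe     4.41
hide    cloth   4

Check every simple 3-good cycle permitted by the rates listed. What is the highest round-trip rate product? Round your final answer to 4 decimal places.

1.1995

cloth→axe→hide→cloth: 1.26 × 0.238 × 4 = 1.19952
cloth→axe→copper→cloth: 1.26 × 0.117 × 6.93 = 1.02162
cloth→hide→axe→cloth: 0.268 × 4.41 × 0.824 = 0.97387
hide→axe→copper→hide: 4.41 × 0.117 × 1.86 = 0.95970
Maximum is cloth→axe→hide→cloth at 1.1995; arbitrage exists.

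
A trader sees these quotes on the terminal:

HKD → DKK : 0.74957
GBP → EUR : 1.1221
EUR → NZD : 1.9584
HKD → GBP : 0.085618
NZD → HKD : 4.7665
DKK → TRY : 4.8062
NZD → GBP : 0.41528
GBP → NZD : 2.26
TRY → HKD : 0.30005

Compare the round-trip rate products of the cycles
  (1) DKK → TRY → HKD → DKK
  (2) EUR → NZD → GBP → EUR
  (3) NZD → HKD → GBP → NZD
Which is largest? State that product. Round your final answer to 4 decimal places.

1.0810

(1) 4.8062 × 0.30005 × 0.74957 = 1.08096
(2) 1.9584 × 0.41528 × 1.1221 = 0.91259
(3) 4.7665 × 0.085618 × 2.26 = 0.92230
Highest is cycle (1) at 1.0810 (>1, arbitrage).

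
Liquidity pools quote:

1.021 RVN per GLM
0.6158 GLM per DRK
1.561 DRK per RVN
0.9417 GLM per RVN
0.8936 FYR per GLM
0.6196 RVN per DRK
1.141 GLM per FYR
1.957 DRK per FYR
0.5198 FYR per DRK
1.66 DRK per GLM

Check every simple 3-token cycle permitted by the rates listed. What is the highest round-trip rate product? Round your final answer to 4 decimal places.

1.0769

FYR→DRK→GLM→FYR: 1.957 × 0.6158 × 0.8936 = 1.07690
FYR→GLM→DRK→FYR: 1.141 × 1.66 × 0.5198 = 0.98453
RVN→DRK→GLM→RVN: 1.561 × 0.6158 × 1.021 = 0.98145
RVN→GLM→DRK→RVN: 0.9417 × 1.66 × 0.6196 = 0.96857
Maximum is FYR→DRK→GLM→FYR at 1.0769; arbitrage exists.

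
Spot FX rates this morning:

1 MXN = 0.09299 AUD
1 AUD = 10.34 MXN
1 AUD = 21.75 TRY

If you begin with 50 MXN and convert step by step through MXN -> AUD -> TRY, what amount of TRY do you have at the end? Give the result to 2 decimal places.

50 MXN × 0.09299 = 4.6495 AUD
4.6495 AUD × 21.75 = 101.126625 TRY

101.13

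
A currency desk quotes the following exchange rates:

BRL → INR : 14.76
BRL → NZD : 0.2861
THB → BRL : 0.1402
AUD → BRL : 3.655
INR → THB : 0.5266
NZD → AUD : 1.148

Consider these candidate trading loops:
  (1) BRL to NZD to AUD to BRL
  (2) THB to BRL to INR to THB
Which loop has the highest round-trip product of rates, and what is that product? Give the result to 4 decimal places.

1.2005

(1) 0.2861 × 1.148 × 3.655 = 1.20046
(2) 0.1402 × 14.76 × 0.5266 = 1.08972
Highest is cycle (1) at 1.2005 (>1, arbitrage).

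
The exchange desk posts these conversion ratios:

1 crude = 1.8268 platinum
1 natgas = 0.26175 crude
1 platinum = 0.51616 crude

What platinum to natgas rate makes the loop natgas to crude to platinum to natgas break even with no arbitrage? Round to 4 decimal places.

Known legs of the cycle: 0.26175 × 1.8268 = 0.4781649
For no arbitrage the full-cycle product must be 1, so the missing rate is 1 / 0.4781649 ≈ 2.091329.

2.0913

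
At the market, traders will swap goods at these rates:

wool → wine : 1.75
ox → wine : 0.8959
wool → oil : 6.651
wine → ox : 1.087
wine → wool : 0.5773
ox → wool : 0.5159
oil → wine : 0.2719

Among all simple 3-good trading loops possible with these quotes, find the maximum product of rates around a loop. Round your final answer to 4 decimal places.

1.0440

wine→wool→oil→wine: 0.5773 × 6.651 × 0.2719 = 1.04399
ox→wool→wine→ox: 0.5159 × 1.75 × 1.087 = 0.98137
Maximum is wine→wool→oil→wine at 1.0440; arbitrage exists.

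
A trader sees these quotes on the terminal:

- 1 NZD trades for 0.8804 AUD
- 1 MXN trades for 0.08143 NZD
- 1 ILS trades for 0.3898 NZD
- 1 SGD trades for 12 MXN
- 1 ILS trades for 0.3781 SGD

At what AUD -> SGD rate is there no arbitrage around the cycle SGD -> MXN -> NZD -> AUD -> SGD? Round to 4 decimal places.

1.1624

Known legs of the cycle: 12 × 0.08143 × 0.8804 = 0.860291664
For no arbitrage the full-cycle product must be 1, so the missing rate is 1 / 0.860291664 ≈ 1.162396.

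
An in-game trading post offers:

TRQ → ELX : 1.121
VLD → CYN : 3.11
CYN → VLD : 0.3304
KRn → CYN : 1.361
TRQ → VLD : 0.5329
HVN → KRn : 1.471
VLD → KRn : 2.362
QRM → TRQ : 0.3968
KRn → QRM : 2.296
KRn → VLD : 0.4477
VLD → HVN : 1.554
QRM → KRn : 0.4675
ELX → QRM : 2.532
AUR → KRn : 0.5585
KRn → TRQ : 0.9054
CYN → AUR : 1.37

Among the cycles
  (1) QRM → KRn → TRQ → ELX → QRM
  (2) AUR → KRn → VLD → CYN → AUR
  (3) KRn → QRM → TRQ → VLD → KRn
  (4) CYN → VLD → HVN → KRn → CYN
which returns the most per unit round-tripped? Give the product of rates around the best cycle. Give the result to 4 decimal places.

1.2014

(1) 0.4675 × 0.9054 × 1.121 × 2.532 = 1.20141
(2) 0.5585 × 0.4477 × 3.11 × 1.37 = 1.06535
(3) 2.296 × 0.3968 × 0.5329 × 2.362 = 1.14675
(4) 0.3304 × 1.554 × 1.471 × 1.361 = 1.02793
Highest is cycle (1) at 1.2014 (>1, arbitrage).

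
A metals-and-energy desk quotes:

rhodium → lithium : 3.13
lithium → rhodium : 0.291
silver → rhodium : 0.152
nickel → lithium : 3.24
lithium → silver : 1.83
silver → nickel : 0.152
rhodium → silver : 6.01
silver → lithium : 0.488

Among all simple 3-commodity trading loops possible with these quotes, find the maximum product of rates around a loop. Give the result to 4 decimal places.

0.9012

lithium→silver→nickel→lithium: 1.83 × 0.152 × 3.24 = 0.90124
lithium→silver→rhodium→lithium: 1.83 × 0.152 × 3.13 = 0.87064
lithium→rhodium→silver→lithium: 0.291 × 6.01 × 0.488 = 0.85347
Maximum is lithium→silver→nickel→lithium at 0.9012; no arbitrage — every cycle loses value.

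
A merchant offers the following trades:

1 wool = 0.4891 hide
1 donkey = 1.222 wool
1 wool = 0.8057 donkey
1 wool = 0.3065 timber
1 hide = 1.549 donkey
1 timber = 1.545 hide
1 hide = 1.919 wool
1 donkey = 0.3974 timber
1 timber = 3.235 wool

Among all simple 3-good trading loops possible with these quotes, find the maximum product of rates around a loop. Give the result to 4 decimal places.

donkey→timber→wool→donkey: 0.3974 × 3.235 × 0.8057 = 1.03580
donkey→timber→hide→donkey: 0.3974 × 1.545 × 1.549 = 0.95106
donkey→wool→hide→donkey: 1.222 × 0.4891 × 1.549 = 0.92581
hide→wool→timber→hide: 1.919 × 0.3065 × 1.545 = 0.90873
Maximum is donkey→timber→wool→donkey at 1.0358; arbitrage exists.

1.0358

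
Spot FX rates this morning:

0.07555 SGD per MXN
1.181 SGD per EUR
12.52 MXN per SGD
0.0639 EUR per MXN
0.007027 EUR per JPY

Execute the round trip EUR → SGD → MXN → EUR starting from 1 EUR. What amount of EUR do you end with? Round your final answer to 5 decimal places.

1 EUR × 1.181 = 1.181 SGD
1.181 SGD × 12.52 = 14.78612 MXN
14.78612 MXN × 0.0639 = 0.944833068 EUR

0.94483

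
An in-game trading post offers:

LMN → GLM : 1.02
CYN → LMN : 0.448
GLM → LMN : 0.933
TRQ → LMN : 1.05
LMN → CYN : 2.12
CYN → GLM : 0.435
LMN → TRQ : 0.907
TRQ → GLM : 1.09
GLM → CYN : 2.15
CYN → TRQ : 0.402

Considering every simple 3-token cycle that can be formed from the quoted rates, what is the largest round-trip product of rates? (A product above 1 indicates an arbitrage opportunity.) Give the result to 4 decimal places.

GLM→CYN→LMN→GLM: 2.15 × 0.448 × 1.02 = 0.98246
GLM→CYN→TRQ→GLM: 2.15 × 0.402 × 1.09 = 0.94209
GLM→LMN→TRQ→GLM: 0.933 × 0.907 × 1.09 = 0.92239
CYN→TRQ→LMN→CYN: 0.402 × 1.05 × 2.12 = 0.89485
GLM→LMN→CYN→GLM: 0.933 × 2.12 × 0.435 = 0.86041
Maximum is GLM→CYN→LMN→GLM at 0.9825; no arbitrage — every cycle loses value.

0.9825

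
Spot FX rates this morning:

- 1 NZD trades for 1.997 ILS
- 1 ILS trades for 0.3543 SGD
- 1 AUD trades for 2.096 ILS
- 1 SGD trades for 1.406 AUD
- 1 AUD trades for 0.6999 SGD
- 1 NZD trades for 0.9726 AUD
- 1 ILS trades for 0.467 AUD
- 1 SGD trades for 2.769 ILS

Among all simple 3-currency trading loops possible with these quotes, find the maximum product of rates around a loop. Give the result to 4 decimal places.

1.0441

SGD→AUD→ILS→SGD: 1.406 × 2.096 × 0.3543 = 1.04411
SGD→ILS→AUD→SGD: 2.769 × 0.467 × 0.6999 = 0.90506
Maximum is SGD→AUD→ILS→SGD at 1.0441; arbitrage exists.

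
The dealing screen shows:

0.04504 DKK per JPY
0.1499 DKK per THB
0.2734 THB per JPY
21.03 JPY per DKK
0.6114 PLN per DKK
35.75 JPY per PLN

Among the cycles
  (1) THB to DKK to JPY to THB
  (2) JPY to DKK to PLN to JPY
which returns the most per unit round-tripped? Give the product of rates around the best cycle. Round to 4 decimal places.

0.9845

(1) 0.1499 × 21.03 × 0.2734 = 0.86187
(2) 0.04504 × 0.6114 × 35.75 = 0.98446
Highest is cycle (2) at 0.9845 (≤1, no arbitrage).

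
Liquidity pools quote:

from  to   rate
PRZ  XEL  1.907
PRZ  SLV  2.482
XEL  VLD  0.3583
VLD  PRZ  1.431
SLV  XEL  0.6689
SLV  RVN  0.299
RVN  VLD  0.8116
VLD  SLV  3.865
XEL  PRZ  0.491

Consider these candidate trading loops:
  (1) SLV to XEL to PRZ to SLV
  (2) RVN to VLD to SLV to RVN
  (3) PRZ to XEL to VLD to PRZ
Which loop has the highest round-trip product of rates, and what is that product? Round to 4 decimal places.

(1) 0.6689 × 0.491 × 2.482 = 0.81516
(2) 0.8116 × 3.865 × 0.299 = 0.93791
(3) 1.907 × 0.3583 × 1.431 = 0.97777
Highest is cycle (3) at 0.9778 (≤1, no arbitrage).

0.9778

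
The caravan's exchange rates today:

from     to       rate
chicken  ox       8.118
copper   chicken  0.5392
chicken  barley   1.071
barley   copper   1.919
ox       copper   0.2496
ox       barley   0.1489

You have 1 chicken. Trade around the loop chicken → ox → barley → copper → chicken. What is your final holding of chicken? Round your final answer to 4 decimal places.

1 chicken × 8.118 = 8.118 ox
8.118 ox × 0.1489 = 1.2087702 barley
1.2087702 barley × 1.919 = 2.3196300138 copper
2.3196300138 copper × 0.5392 = 1.25074450344096 chicken

1.2507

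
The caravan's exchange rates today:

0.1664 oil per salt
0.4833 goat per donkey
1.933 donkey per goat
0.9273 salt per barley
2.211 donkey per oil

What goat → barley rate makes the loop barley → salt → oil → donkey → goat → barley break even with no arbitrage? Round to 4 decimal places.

6.0649

Known legs of the cycle: 0.9273 × 0.1664 × 2.211 × 0.4833 = 0.164884229617536
For no arbitrage the full-cycle product must be 1, so the missing rate is 1 / 0.164884229617536 ≈ 6.064861.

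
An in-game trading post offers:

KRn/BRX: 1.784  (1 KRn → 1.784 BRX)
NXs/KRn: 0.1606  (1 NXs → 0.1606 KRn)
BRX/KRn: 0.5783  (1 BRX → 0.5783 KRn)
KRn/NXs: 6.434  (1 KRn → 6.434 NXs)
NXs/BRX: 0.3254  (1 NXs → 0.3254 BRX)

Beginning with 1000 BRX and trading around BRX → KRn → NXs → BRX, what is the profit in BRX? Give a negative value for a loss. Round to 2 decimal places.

210.74

1000 BRX × 0.5783 = 578.3 KRn
578.3 KRn × 6.434 = 3720.7822 NXs
3720.7822 NXs × 0.3254 = 1210.74252788 BRX
Net change: 1210.74252788 − 1000 = 210.74252788 BRX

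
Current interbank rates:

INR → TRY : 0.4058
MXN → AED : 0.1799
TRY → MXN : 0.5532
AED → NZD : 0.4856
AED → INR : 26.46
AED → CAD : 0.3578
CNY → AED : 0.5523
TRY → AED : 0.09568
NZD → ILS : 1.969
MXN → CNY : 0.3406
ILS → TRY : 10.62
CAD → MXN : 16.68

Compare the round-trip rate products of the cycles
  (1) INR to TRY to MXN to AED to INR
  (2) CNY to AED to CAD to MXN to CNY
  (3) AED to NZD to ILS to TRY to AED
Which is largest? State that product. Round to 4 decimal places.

(1) 0.4058 × 0.5532 × 0.1799 × 26.46 = 1.06860
(2) 0.5523 × 0.3578 × 16.68 × 0.3406 = 1.12268
(3) 0.4856 × 1.969 × 10.62 × 0.09568 = 0.97156
Highest is cycle (2) at 1.1227 (>1, arbitrage).

1.1227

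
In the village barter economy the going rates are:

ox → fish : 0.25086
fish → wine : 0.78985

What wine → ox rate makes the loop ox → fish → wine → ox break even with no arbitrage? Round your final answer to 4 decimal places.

5.0469

Known legs of the cycle: 0.25086 × 0.78985 = 0.198141771
For no arbitrage the full-cycle product must be 1, so the missing rate is 1 / 0.198141771 ≈ 5.046891.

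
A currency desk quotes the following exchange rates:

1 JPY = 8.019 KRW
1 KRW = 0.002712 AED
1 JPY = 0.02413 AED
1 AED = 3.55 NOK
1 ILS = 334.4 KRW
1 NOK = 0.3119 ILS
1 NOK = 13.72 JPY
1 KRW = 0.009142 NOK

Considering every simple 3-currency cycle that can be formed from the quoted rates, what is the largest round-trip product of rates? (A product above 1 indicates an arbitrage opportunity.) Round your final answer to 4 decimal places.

AED→NOK→JPY→AED: 3.55 × 13.72 × 0.02413 = 1.17528
JPY→KRW→NOK→JPY: 8.019 × 0.009142 × 13.72 = 1.00581
NOK→ILS→KRW→NOK: 0.3119 × 334.4 × 0.009142 = 0.95350
Maximum is AED→NOK→JPY→AED at 1.1753; arbitrage exists.

1.1753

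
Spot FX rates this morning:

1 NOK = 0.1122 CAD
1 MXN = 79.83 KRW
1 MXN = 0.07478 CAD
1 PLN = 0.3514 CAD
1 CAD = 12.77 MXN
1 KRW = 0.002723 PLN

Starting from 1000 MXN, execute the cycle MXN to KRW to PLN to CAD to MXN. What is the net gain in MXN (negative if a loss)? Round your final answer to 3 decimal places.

1000 MXN × 79.83 = 79830 KRW
79830 KRW × 0.002723 = 217.37709 PLN
217.37709 PLN × 0.3514 = 76.386309426 CAD
76.386309426 CAD × 12.77 = 975.45317137002 MXN
Net change: 975.45317137002 − 1000 = -24.54682862998 MXN

-24.547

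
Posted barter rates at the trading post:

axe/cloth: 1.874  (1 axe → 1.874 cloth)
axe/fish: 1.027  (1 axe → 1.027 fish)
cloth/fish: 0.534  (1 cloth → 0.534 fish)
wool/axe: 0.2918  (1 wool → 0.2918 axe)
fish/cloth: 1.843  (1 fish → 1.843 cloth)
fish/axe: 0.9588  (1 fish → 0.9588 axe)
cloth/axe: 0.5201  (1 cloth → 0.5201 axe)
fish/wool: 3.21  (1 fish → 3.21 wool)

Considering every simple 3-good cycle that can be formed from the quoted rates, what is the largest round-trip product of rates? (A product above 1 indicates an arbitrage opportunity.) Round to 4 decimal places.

axe→fish→cloth→axe: 1.027 × 1.843 × 0.5201 = 0.98442
axe→fish→wool→axe: 1.027 × 3.21 × 0.2918 = 0.96197
axe→cloth→fish→axe: 1.874 × 0.534 × 0.9588 = 0.95949
Maximum is axe→fish→cloth→axe at 0.9844; no arbitrage — every cycle loses value.

0.9844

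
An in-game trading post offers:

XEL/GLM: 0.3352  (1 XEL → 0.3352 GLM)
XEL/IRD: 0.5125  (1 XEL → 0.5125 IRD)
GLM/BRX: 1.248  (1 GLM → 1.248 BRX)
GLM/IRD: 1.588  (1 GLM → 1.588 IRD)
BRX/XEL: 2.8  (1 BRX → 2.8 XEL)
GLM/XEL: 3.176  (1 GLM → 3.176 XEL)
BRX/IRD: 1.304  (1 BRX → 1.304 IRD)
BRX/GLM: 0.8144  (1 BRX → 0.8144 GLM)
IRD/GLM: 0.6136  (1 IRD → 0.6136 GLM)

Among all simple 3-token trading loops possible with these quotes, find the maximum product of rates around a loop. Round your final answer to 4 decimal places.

1.1713

BRX→XEL→GLM→BRX: 2.8 × 0.3352 × 1.248 = 1.17132
GLM→XEL→IRD→GLM: 3.176 × 0.5125 × 0.6136 = 0.99876
BRX→IRD→GLM→BRX: 1.304 × 0.6136 × 1.248 = 0.99857
Maximum is BRX→XEL→GLM→BRX at 1.1713; arbitrage exists.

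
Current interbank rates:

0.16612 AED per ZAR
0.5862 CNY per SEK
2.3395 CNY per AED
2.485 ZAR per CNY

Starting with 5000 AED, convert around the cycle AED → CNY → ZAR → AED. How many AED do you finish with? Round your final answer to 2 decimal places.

4828.82

5000 AED × 2.3395 = 11697.5 CNY
11697.5 CNY × 2.485 = 29068.2875 ZAR
29068.2875 ZAR × 0.16612 = 4828.8239195 AED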